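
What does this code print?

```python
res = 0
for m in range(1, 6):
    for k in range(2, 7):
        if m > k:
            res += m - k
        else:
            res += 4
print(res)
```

86

m=1,k=2: not 1>2, res = 0+4 = 4
m=1,k=3: not 1>3, res = 4+4 = 8
m=1,k=4: not 1>4, res = 8+4 = 12
m=1,k=5: not 1>5, res = 12+4 = 16
m=1,k=6: not 1>6, res = 16+4 = 20
m=2,k=2: not 2>2, res = 20+4 = 24
m=2,k=3: not 2>3, res = 24+4 = 28
m=2,k=4: not 2>4, res = 28+4 = 32
m=2,k=5: not 2>5, res = 32+4 = 36
m=2,k=6: not 2>6, res = 36+4 = 40
m=3,k=2: 3>2, res = 40+1 = 41
m=3,k=3: not 3>3, res = 41+4 = 45
m=3,k=4: not 3>4, res = 45+4 = 49
m=3,k=5: not 3>5, res = 49+4 = 53
m=3,k=6: not 3>6, res = 53+4 = 57
m=4,k=2: 4>2, res = 57+2 = 59
m=4,k=3: 4>3, res = 59+1 = 60
m=4,k=4: not 4>4, res = 60+4 = 64
m=4,k=5: not 4>5, res = 64+4 = 68
m=4,k=6: not 4>6, res = 68+4 = 72
m=5,k=2: 5>2, res = 72+3 = 75
m=5,k=3: 5>3, res = 75+2 = 77
m=5,k=4: 5>4, res = 77+1 = 78
m=5,k=5: not 5>5, res = 78+4 = 82
m=5,k=6: not 5>6, res = 82+4 = 86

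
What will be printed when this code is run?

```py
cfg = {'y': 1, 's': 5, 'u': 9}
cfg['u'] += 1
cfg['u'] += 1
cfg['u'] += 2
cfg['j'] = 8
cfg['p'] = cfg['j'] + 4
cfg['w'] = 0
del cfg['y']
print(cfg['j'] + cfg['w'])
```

cfg['u'] = 9+1 = 10 → {'y': 1, 's': 5, 'u': 10}
cfg['u'] = 10+1 = 11 → {'y': 1, 's': 5, 'u': 11}
cfg['u'] = 11+2 = 13 → {'y': 1, 's': 5, 'u': 13}
cfg['j'] = 8 → {'y': 1, 's': 5, 'u': 13, 'j': 8}
cfg['p'] = cfg['j']+4 = 12 → {'y': 1, 's': 5, 'u': 13, 'j': 8, 'p': 12}
cfg['w'] = 0 → {'y': 1, 's': 5, 'u': 13, 'j': 8, 'p': 12, 'w': 0}
del 'y' → {'s': 5, 'u': 13, 'j': 8, 'p': 12, 'w': 0}
cfg['j']+cfg['w'] = 8+0 = 8

8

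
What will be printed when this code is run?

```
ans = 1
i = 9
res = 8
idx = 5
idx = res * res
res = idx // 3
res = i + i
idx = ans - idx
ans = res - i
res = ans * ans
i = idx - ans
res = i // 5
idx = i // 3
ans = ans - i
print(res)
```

idx = 8*8 = 64
res = 64//3 = 21
res = 9+9 = 18
idx = 1-64 = -63
ans = 18-9 = 9
res = 9*9 = 81
i = (-63)-9 = -72
res = (-72)//5 = -15
idx = (-72)//3 = -24
ans = 9-(-72) = 81

-15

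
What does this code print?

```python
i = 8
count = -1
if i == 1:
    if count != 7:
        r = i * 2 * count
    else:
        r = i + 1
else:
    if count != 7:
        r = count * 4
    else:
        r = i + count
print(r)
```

i=8, count=-1
i == 1 is False; count != 7 is True
→ r = count * 4 = -4

-4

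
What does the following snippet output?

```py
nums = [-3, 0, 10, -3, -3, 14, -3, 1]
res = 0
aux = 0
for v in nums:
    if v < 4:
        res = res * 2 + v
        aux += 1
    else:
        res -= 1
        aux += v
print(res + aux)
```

-127

v=-3: <4, res = 0*2+(-3) = -3; aux=1
v=0: <4, res = (-3)*2+0 = -6; aux=2
v=10: not <4, res = (-6)-1 = -7; aux=12
v=-3: <4, res = (-7)*2+(-3) = -17; aux=13
v=-3: <4, res = (-17)*2+(-3) = -37; aux=14
v=14: not <4, res = (-37)-1 = -38; aux=28
v=-3: <4, res = (-38)*2+(-3) = -79; aux=29
v=1: <4, res = (-79)*2+1 = -157; aux=30
res+aux = (-157)+30 = -127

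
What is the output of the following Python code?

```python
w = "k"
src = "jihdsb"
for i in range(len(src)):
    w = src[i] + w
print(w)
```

bsdhijk

i=0: prepend 'j' → 'jk'
i=1: prepend 'i' → 'ijk'
i=2: prepend 'h' → 'hijk'
i=3: prepend 'd' → 'dhijk'
i=4: prepend 's' → 'sdhijk'
i=5: prepend 'b' → 'bsdhijk'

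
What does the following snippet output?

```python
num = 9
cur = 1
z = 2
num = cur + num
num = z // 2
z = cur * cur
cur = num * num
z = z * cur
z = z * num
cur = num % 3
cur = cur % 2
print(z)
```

num = 1+9 = 10
num = 2//2 = 1
z = 1*1 = 1
cur = 1*1 = 1
z = 1*1 = 1
z = 1*1 = 1
cur = 1%3 = 1
cur = 1%2 = 1

1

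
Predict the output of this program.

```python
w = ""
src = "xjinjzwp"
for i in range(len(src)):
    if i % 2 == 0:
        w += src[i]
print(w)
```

xijw

i=0: add 'x' → 'x'
i=1: skip
i=2: add 'i' → 'xi'
i=3: skip
i=4: add 'j' → 'xij'
i=5: skip
i=6: add 'w' → 'xijw'
i=7: skip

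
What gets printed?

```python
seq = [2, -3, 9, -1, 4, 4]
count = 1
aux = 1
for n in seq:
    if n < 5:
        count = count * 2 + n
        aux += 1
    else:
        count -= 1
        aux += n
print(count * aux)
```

n=2: <5, count = 1*2+2 = 4; aux=2
n=-3: <5, count = 4*2+(-3) = 5; aux=3
n=9: not <5, count = 5-1 = 4; aux=12
n=-1: <5, count = 4*2+(-1) = 7; aux=13
n=4: <5, count = 7*2+4 = 18; aux=14
n=4: <5, count = 18*2+4 = 40; aux=15
count*aux = 40*15 = 600

600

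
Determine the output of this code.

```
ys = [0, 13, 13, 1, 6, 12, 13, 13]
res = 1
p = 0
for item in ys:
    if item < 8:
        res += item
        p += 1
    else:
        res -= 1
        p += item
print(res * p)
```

201

item=0: <8, res = 1+0 = 1; p=1
item=13: not <8, res = 1-1 = 0; p=14
item=13: not <8, res = 0-1 = -1; p=27
item=1: <8, res = (-1)+1 = 0; p=28
item=6: <8, res = 0+6 = 6; p=29
item=12: not <8, res = 6-1 = 5; p=41
item=13: not <8, res = 5-1 = 4; p=54
item=13: not <8, res = 4-1 = 3; p=67
res*p = 3*67 = 201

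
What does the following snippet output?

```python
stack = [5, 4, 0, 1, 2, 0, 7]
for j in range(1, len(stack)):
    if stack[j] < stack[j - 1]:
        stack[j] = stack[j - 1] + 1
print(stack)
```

[5, 6, 7, 8, 9, 10, 11]

j=1: 4<5, stack[1] = 5+1 = 6 → [5, 6, 0, 1, 2, 0, 7]
j=2: 0<6, stack[2] = 6+1 = 7 → [5, 6, 7, 1, 2, 0, 7]
j=3: 1<7, stack[3] = 7+1 = 8 → [5, 6, 7, 8, 2, 0, 7]
j=4: 2<8, stack[4] = 8+1 = 9 → [5, 6, 7, 8, 9, 0, 7]
j=5: 0<9, stack[5] = 9+1 = 10 → [5, 6, 7, 8, 9, 10, 7]
j=6: 7<10, stack[6] = 10+1 = 11 → [5, 6, 7, 8, 9, 10, 11]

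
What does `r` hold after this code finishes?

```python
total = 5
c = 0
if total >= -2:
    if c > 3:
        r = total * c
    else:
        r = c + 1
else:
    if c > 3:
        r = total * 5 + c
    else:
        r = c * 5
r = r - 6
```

total=5, c=0
total >= -2 is True; c > 3 is False
→ r = c + 1 = 1
r = 1-6 = -5

-5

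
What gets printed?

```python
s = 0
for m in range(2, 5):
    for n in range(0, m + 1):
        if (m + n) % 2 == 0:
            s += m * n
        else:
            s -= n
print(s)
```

m=2,n=0: even sum, s = 0+0 = 0
m=2,n=1: odd sum, s = 0-1 = -1
m=2,n=2: even sum, s = (-1)+4 = 3
m=3,n=0: odd sum, s = 3-0 = 3
m=3,n=1: even sum, s = 3+3 = 6
m=3,n=2: odd sum, s = 6-2 = 4
m=3,n=3: even sum, s = 4+9 = 13
m=4,n=0: even sum, s = 13+0 = 13
m=4,n=1: odd sum, s = 13-1 = 12
m=4,n=2: even sum, s = 12+8 = 20
m=4,n=3: odd sum, s = 20-3 = 17
m=4,n=4: even sum, s = 17+16 = 33

33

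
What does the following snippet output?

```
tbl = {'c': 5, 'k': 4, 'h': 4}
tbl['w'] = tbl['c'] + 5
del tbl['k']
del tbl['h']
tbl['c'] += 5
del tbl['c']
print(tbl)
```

tbl['w'] = tbl['c']+5 = 10 → {'c': 5, 'k': 4, 'h': 4, 'w': 10}
del 'k' → {'c': 5, 'h': 4, 'w': 10}
del 'h' → {'c': 5, 'w': 10}
tbl['c'] = 5+5 = 10 → {'c': 10, 'w': 10}
del 'c' → {'w': 10}

{'w': 10}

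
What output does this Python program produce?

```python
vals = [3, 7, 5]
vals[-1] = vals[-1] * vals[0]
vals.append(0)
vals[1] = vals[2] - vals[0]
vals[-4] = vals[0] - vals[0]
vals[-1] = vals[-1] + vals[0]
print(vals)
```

vals[-1] = vals[-1]*vals[0] = 5*3 = 15 → [3, 7, 15]
append 0 → [3, 7, 15, 0]
vals[1] = vals[2]-vals[0] = 15-3 = 12 → [3, 12, 15, 0]
vals[-4] = vals[0]-vals[0] = 3-3 = 0 → [0, 12, 15, 0]
vals[-1] = vals[-1]+vals[0] = 0+0 = 0 → [0, 12, 15, 0]

[0, 12, 15, 0]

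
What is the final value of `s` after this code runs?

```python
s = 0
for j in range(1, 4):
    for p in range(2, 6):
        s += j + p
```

j=1,p=2: s = 0+3 = 3
j=1,p=3: s = 3+4 = 7
j=1,p=4: s = 7+5 = 12
j=1,p=5: s = 12+6 = 18
j=2,p=2: s = 18+4 = 22
j=2,p=3: s = 22+5 = 27
j=2,p=4: s = 27+6 = 33
j=2,p=5: s = 33+7 = 40
j=3,p=2: s = 40+5 = 45
j=3,p=3: s = 45+6 = 51
j=3,p=4: s = 51+7 = 58
j=3,p=5: s = 58+8 = 66

66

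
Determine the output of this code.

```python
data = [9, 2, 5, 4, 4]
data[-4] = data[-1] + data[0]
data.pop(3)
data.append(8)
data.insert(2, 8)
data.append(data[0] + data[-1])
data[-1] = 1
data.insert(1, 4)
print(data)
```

[9, 4, 13, 8, 5, 4, 8, 1]

data[-4] = data[-1]+data[0] = 4+9 = 13 → [9, 13, 5, 4, 4]
pop(3) removes 4 → [9, 13, 5, 4]
append 8 → [9, 13, 5, 4, 8]
insert 8 at 2 → [9, 13, 8, 5, 4, 8]
append data[0]+data[-1] = 9+8 = 17 → [9, 13, 8, 5, 4, 8, 17]
data[-1] = 1 → [9, 13, 8, 5, 4, 8, 1]
insert 4 at 1 → [9, 4, 13, 8, 5, 4, 8, 1]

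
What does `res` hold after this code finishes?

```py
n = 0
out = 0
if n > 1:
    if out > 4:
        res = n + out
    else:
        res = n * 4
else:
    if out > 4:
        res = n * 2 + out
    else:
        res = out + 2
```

2

n=0, out=0
n > 1 is False; out > 4 is False
→ res = out + 2 = 2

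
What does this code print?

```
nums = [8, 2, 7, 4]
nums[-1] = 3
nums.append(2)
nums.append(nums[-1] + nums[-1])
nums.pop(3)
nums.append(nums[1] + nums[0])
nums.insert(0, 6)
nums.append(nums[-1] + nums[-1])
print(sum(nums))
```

59

nums[-1] = 3 → [8, 2, 7, 3]
append 2 → [8, 2, 7, 3, 2]
append nums[-1]+nums[-1] = 2+2 = 4 → [8, 2, 7, 3, 2, 4]
pop(3) removes 3 → [8, 2, 7, 2, 4]
append nums[1]+nums[0] = 2+8 = 10 → [8, 2, 7, 2, 4, 10]
insert 6 at 0 → [6, 8, 2, 7, 2, 4, 10]
append nums[-1]+nums[-1] = 10+10 = 20 → [6, 8, 2, 7, 2, 4, 10, 20]
sum = 59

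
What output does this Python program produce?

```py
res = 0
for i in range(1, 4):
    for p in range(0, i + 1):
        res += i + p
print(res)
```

30

i=1,p=0: res = 0+1 = 1
i=1,p=1: res = 1+2 = 3
i=2,p=0: res = 3+2 = 5
i=2,p=1: res = 5+3 = 8
i=2,p=2: res = 8+4 = 12
i=3,p=0: res = 12+3 = 15
i=3,p=1: res = 15+4 = 19
i=3,p=2: res = 19+5 = 24
i=3,p=3: res = 24+6 = 30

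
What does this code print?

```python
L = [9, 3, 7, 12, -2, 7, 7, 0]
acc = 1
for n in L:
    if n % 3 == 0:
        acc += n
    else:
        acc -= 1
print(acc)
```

21

n=9: %3==0, acc = 1+9 = 10
n=3: %3==0, acc = 10+3 = 13
n=7: not %3==0, acc = 13-1 = 12
n=12: %3==0, acc = 12+12 = 24
n=-2: not %3==0, acc = 24-1 = 23
n=7: not %3==0, acc = 23-1 = 22
n=7: not %3==0, acc = 22-1 = 21
n=0: %3==0, acc = 21+0 = 21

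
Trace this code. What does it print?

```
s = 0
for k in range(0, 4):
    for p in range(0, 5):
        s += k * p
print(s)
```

k=0,p=0: s = 0+0 = 0
k=0,p=1: s = 0+0 = 0
k=0,p=2: s = 0+0 = 0
k=0,p=3: s = 0+0 = 0
k=0,p=4: s = 0+0 = 0
k=1,p=0: s = 0+0 = 0
k=1,p=1: s = 0+1 = 1
k=1,p=2: s = 1+2 = 3
k=1,p=3: s = 3+3 = 6
k=1,p=4: s = 6+4 = 10
k=2,p=0: s = 10+0 = 10
k=2,p=1: s = 10+2 = 12
k=2,p=2: s = 12+4 = 16
k=2,p=3: s = 16+6 = 22
k=2,p=4: s = 22+8 = 30
k=3,p=0: s = 30+0 = 30
k=3,p=1: s = 30+3 = 33
k=3,p=2: s = 33+6 = 39
k=3,p=3: s = 39+9 = 48
k=3,p=4: s = 48+12 = 60

60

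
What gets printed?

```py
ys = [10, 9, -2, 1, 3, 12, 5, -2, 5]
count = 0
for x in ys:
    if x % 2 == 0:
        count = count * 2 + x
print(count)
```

94

x=10: even, count = 0*2+10 = 10
x=9: not even
x=-2: even, count = 10*2+(-2) = 18
x=1: not even
x=3: not even
x=12: even, count = 18*2+12 = 48
x=5: not even
x=-2: even, count = 48*2+(-2) = 94
x=5: not even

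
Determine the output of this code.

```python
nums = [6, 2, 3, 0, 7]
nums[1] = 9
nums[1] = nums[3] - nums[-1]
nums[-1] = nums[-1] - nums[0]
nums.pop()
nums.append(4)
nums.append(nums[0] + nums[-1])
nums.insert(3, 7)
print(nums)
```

[6, -7, 3, 7, 0, 4, 10]

nums[1] = 9 → [6, 9, 3, 0, 7]
nums[1] = nums[3]-nums[-1] = 0-7 = -7 → [6, -7, 3, 0, 7]
nums[-1] = nums[-1]-nums[0] = 7-6 = 1 → [6, -7, 3, 0, 1]
pop() removes 1 → [6, -7, 3, 0]
append 4 → [6, -7, 3, 0, 4]
append nums[0]+nums[-1] = 6+4 = 10 → [6, -7, 3, 0, 4, 10]
insert 7 at 3 → [6, -7, 3, 7, 0, 4, 10]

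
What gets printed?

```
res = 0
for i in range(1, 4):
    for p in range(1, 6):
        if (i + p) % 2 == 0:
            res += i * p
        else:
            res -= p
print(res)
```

i=1,p=1: even sum, res = 0+1 = 1
i=1,p=2: odd sum, res = 1-2 = -1
i=1,p=3: even sum, res = (-1)+3 = 2
i=1,p=4: odd sum, res = 2-4 = -2
i=1,p=5: even sum, res = (-2)+5 = 3
i=2,p=1: odd sum, res = 3-1 = 2
i=2,p=2: even sum, res = 2+4 = 6
i=2,p=3: odd sum, res = 6-3 = 3
i=2,p=4: even sum, res = 3+8 = 11
i=2,p=5: odd sum, res = 11-5 = 6
i=3,p=1: even sum, res = 6+3 = 9
i=3,p=2: odd sum, res = 9-2 = 7
i=3,p=3: even sum, res = 7+9 = 16
i=3,p=4: odd sum, res = 16-4 = 12
i=3,p=5: even sum, res = 12+15 = 27

27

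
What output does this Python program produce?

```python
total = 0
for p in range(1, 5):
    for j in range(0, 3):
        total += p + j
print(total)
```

42

p=1,j=0: total = 0+1 = 1
p=1,j=1: total = 1+2 = 3
p=1,j=2: total = 3+3 = 6
p=2,j=0: total = 6+2 = 8
p=2,j=1: total = 8+3 = 11
p=2,j=2: total = 11+4 = 15
p=3,j=0: total = 15+3 = 18
p=3,j=1: total = 18+4 = 22
p=3,j=2: total = 22+5 = 27
p=4,j=0: total = 27+4 = 31
p=4,j=1: total = 31+5 = 36
p=4,j=2: total = 36+6 = 42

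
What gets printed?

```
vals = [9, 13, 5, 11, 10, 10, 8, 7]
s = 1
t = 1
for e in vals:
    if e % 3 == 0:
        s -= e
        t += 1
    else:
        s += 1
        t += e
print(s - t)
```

e=9: %3==0, s = 1-9 = -8; t=2
e=13: not %3==0, s = (-8)+1 = -7; t=15
e=5: not %3==0, s = (-7)+1 = -6; t=20
e=11: not %3==0, s = (-6)+1 = -5; t=31
e=10: not %3==0, s = (-5)+1 = -4; t=41
e=10: not %3==0, s = (-4)+1 = -3; t=51
e=8: not %3==0, s = (-3)+1 = -2; t=59
e=7: not %3==0, s = (-2)+1 = -1; t=66
s-t = (-1)-66 = -67

-67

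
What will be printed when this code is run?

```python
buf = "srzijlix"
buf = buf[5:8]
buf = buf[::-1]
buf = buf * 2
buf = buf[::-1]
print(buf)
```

lixlix

slice [5:8] → 'lix'
reverse → 'xil'
repeat ×2 → 'xilxil'
reverse → 'lixlix'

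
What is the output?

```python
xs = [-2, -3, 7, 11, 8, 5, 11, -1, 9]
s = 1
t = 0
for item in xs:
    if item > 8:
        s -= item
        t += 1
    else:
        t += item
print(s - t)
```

-47

item=-2: not >8; t=-2
item=-3: not >8; t=-5
item=7: not >8; t=2
item=11: >8, s = 1-11 = -10; t=3
item=8: not >8; t=11
item=5: not >8; t=16
item=11: >8, s = (-10)-11 = -21; t=17
item=-1: not >8; t=16
item=9: >8, s = (-21)-9 = -30; t=17
s-t = (-30)-17 = -47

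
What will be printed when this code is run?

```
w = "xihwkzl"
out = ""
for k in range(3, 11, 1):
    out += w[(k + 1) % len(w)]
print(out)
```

k=3: add w[4]='k' → 'k'
k=4: add w[5]='z' → 'kz'
k=5: add w[6]='l' → 'kzl'
k=6: add w[0]='x' → 'kzlx'
k=7: add w[1]='i' → 'kzlxi'
k=8: add w[2]='h' → 'kzlxih'
k=9: add w[3]='w' → 'kzlxihw'
k=10: add w[4]='k' → 'kzlxihwk'

kzlxihwk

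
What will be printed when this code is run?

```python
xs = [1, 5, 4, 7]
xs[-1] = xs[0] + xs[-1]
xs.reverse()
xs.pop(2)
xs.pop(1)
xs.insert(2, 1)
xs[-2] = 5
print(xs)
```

xs[-1] = xs[0]+xs[-1] = 1+7 = 8 → [1, 5, 4, 8]
reverse → [8, 4, 5, 1]
pop(2) removes 5 → [8, 4, 1]
pop(1) removes 4 → [8, 1]
insert 1 at 2 → [8, 1, 1]
xs[-2] = 5 → [8, 5, 1]

[8, 5, 1]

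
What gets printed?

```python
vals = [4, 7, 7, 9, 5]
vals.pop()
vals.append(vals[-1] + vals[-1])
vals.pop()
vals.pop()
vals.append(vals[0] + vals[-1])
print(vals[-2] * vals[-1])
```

77

pop() removes 5 → [4, 7, 7, 9]
append vals[-1]+vals[-1] = 9+9 = 18 → [4, 7, 7, 9, 18]
pop() removes 18 → [4, 7, 7, 9]
pop() removes 9 → [4, 7, 7]
append vals[0]+vals[-1] = 4+7 = 11 → [4, 7, 7, 11]
vals[-2]*vals[-1] = 7*11 = 77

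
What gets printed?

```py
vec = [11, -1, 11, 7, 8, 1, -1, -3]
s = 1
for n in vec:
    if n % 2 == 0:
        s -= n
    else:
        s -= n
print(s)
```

-32

n=11: not even, s = 1-11 = -10
n=-1: not even, s = (-10)-(-1) = -9
n=11: not even, s = (-9)-11 = -20
n=7: not even, s = (-20)-7 = -27
n=8: even, s = (-27)-8 = -35
n=1: not even, s = (-35)-1 = -36
n=-1: not even, s = (-36)-(-1) = -35
n=-3: not even, s = (-35)-(-3) = -32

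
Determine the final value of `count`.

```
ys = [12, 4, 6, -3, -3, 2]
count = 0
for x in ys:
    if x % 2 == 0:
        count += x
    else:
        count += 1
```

26

x=12: even, count = 0+12 = 12
x=4: even, count = 12+4 = 16
x=6: even, count = 16+6 = 22
x=-3: not even, count = 22+1 = 23
x=-3: not even, count = 23+1 = 24
x=2: even, count = 24+2 = 26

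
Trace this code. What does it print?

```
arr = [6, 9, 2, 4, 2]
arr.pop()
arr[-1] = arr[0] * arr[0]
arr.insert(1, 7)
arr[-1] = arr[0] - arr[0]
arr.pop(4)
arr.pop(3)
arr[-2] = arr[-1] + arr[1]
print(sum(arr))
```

31

pop() removes 2 → [6, 9, 2, 4]
arr[-1] = arr[0]*arr[0] = 6*6 = 36 → [6, 9, 2, 36]
insert 7 at 1 → [6, 7, 9, 2, 36]
arr[-1] = arr[0]-arr[0] = 6-6 = 0 → [6, 7, 9, 2, 0]
pop(4) removes 0 → [6, 7, 9, 2]
pop(3) removes 2 → [6, 7, 9]
arr[-2] = arr[-1]+arr[1] = 9+7 = 16 → [6, 16, 9]
sum = 31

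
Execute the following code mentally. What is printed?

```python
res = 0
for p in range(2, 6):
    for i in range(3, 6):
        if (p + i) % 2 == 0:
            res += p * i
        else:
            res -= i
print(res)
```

p=2,i=3: odd sum, res = 0-3 = -3
p=2,i=4: even sum, res = (-3)+8 = 5
p=2,i=5: odd sum, res = 5-5 = 0
p=3,i=3: even sum, res = 0+9 = 9
p=3,i=4: odd sum, res = 9-4 = 5
p=3,i=5: even sum, res = 5+15 = 20
p=4,i=3: odd sum, res = 20-3 = 17
p=4,i=4: even sum, res = 17+16 = 33
p=4,i=5: odd sum, res = 33-5 = 28
p=5,i=3: even sum, res = 28+15 = 43
p=5,i=4: odd sum, res = 43-4 = 39
p=5,i=5: even sum, res = 39+25 = 64

64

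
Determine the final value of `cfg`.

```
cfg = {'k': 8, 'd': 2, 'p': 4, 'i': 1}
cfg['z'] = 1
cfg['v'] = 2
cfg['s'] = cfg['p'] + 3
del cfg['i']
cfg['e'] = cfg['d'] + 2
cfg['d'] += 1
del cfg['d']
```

{'k': 8, 'p': 4, 'z': 1, 'v': 2, 's': 7, 'e': 4}

cfg['z'] = 1 → {'k': 8, 'd': 2, 'p': 4, 'i': 1, 'z': 1}
cfg['v'] = 2 → {'k': 8, 'd': 2, 'p': 4, 'i': 1, 'z': 1, 'v': 2}
cfg['s'] = cfg['p']+3 = 7 → {'k': 8, 'd': 2, 'p': 4, 'i': 1, 'z': 1, 'v': 2, 's': 7}
del 'i' → {'k': 8, 'd': 2, 'p': 4, 'z': 1, 'v': 2, 's': 7}
cfg['e'] = cfg['d']+2 = 4 → {'k': 8, 'd': 2, 'p': 4, 'z': 1, 'v': 2, 's': 7, 'e': 4}
cfg['d'] = 2+1 = 3 → {'k': 8, 'd': 3, 'p': 4, 'z': 1, 'v': 2, 's': 7, 'e': 4}
del 'd' → {'k': 8, 'p': 4, 'z': 1, 'v': 2, 's': 7, 'e': 4}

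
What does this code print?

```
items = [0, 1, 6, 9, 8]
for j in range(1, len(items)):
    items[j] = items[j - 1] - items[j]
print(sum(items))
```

-48

j=1: items[1] = 0-1 = -1 → [0, -1, 6, 9, 8]
j=2: items[2] = (-1)-6 = -7 → [0, -1, -7, 9, 8]
j=3: items[3] = (-7)-9 = -16 → [0, -1, -7, -16, 8]
j=4: items[4] = (-16)-8 = -24 → [0, -1, -7, -16, -24]
sum = -48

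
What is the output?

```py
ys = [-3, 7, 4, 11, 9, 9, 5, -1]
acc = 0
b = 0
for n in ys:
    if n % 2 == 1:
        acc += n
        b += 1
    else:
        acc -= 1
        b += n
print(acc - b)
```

n=-3: odd, acc = 0+(-3) = -3; b=1
n=7: odd, acc = (-3)+7 = 4; b=2
n=4: not odd, acc = 4-1 = 3; b=6
n=11: odd, acc = 3+11 = 14; b=7
n=9: odd, acc = 14+9 = 23; b=8
n=9: odd, acc = 23+9 = 32; b=9
n=5: odd, acc = 32+5 = 37; b=10
n=-1: odd, acc = 37+(-1) = 36; b=11
acc-b = 36-11 = 25

25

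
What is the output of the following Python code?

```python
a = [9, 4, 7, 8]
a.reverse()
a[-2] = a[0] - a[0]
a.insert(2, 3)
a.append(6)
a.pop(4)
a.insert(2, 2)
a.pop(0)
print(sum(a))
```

18

reverse → [8, 7, 4, 9]
a[-2] = a[0]-a[0] = 8-8 = 0 → [8, 7, 0, 9]
insert 3 at 2 → [8, 7, 3, 0, 9]
append 6 → [8, 7, 3, 0, 9, 6]
pop(4) removes 9 → [8, 7, 3, 0, 6]
insert 2 at 2 → [8, 7, 2, 3, 0, 6]
pop(0) removes 8 → [7, 2, 3, 0, 6]
sum = 18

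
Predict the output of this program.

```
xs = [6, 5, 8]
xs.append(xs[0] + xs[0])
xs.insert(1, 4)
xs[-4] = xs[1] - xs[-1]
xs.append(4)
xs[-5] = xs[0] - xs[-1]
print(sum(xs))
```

37

append xs[0]+xs[0] = 6+6 = 12 → [6, 5, 8, 12]
insert 4 at 1 → [6, 4, 5, 8, 12]
xs[-4] = xs[1]-xs[-1] = 4-12 = -8 → [6, -8, 5, 8, 12]
append 4 → [6, -8, 5, 8, 12, 4]
xs[-5] = xs[0]-xs[-1] = 6-4 = 2 → [6, 2, 5, 8, 12, 4]
sum = 37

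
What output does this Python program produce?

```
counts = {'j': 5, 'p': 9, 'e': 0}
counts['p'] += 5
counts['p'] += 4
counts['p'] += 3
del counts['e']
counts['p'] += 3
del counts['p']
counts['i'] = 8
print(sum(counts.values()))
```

13

counts['p'] = 9+5 = 14 → {'j': 5, 'p': 14, 'e': 0}
counts['p'] = 14+4 = 18 → {'j': 5, 'p': 18, 'e': 0}
counts['p'] = 18+3 = 21 → {'j': 5, 'p': 21, 'e': 0}
del 'e' → {'j': 5, 'p': 21}
counts['p'] = 21+3 = 24 → {'j': 5, 'p': 24}
del 'p' → {'j': 5}
counts['i'] = 8 → {'j': 5, 'i': 8}
sum of values = 13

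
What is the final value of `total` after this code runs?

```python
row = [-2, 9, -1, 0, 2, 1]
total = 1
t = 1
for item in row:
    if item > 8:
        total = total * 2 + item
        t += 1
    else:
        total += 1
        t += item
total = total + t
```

item=-2: not >8, total = 1+1 = 2; t=-1
item=9: >8, total = 2*2+9 = 13; t=0
item=-1: not >8, total = 13+1 = 14; t=-1
item=0: not >8, total = 14+1 = 15; t=-1
item=2: not >8, total = 15+1 = 16; t=1
item=1: not >8, total = 16+1 = 17; t=2
total+t = 17+2 = 19

19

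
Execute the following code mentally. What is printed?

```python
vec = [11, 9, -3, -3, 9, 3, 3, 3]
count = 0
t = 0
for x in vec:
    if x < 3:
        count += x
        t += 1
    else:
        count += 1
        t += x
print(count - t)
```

x=11: not <3, count = 0+1 = 1; t=11
x=9: not <3, count = 1+1 = 2; t=20
x=-3: <3, count = 2+(-3) = -1; t=21
x=-3: <3, count = (-1)+(-3) = -4; t=22
x=9: not <3, count = (-4)+1 = -3; t=31
x=3: not <3, count = (-3)+1 = -2; t=34
x=3: not <3, count = (-2)+1 = -1; t=37
x=3: not <3, count = (-1)+1 = 0; t=40
count-t = 0-40 = -40

-40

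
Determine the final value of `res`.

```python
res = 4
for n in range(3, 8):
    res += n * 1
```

n=3: res = 4+3*1 = 7
n=4: res = 7+4*1 = 11
n=5: res = 11+5*1 = 16
n=6: res = 16+6*1 = 22
n=7: res = 22+7*1 = 29

29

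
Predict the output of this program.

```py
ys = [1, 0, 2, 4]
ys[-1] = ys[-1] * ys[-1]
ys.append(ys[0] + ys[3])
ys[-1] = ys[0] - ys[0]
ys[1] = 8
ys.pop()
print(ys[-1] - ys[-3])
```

8

ys[-1] = ys[-1]*ys[-1] = 4*4 = 16 → [1, 0, 2, 16]
append ys[0]+ys[3] = 1+16 = 17 → [1, 0, 2, 16, 17]
ys[-1] = ys[0]-ys[0] = 1-1 = 0 → [1, 0, 2, 16, 0]
ys[1] = 8 → [1, 8, 2, 16, 0]
pop() removes 0 → [1, 8, 2, 16]
ys[-1]-ys[-3] = 16-8 = 8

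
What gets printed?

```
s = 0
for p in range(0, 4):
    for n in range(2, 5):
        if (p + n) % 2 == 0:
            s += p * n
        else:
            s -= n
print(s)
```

p=0,n=2: even sum, s = 0+0 = 0
p=0,n=3: odd sum, s = 0-3 = -3
p=0,n=4: even sum, s = (-3)+0 = -3
p=1,n=2: odd sum, s = (-3)-2 = -5
p=1,n=3: even sum, s = (-5)+3 = -2
p=1,n=4: odd sum, s = (-2)-4 = -6
p=2,n=2: even sum, s = (-6)+4 = -2
p=2,n=3: odd sum, s = (-2)-3 = -5
p=2,n=4: even sum, s = (-5)+8 = 3
p=3,n=2: odd sum, s = 3-2 = 1
p=3,n=3: even sum, s = 1+9 = 10
p=3,n=4: odd sum, s = 10-4 = 6

6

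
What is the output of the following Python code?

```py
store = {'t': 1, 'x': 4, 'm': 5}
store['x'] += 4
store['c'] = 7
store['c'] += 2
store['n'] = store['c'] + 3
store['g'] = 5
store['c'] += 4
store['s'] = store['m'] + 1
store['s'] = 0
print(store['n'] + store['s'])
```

store['x'] = 4+4 = 8 → {'t': 1, 'x': 8, 'm': 5}
store['c'] = 7 → {'t': 1, 'x': 8, 'm': 5, 'c': 7}
store['c'] = 7+2 = 9 → {'t': 1, 'x': 8, 'm': 5, 'c': 9}
store['n'] = store['c']+3 = 12 → {'t': 1, 'x': 8, 'm': 5, 'c': 9, 'n': 12}
store['g'] = 5 → {'t': 1, 'x': 8, 'm': 5, 'c': 9, 'n': 12, 'g': 5}
store['c'] = 9+4 = 13 → {'t': 1, 'x': 8, 'm': 5, 'c': 13, 'n': 12, 'g': 5}
store['s'] = store['m']+1 = 6 → {'t': 1, 'x': 8, 'm': 5, 'c': 13, 'n': 12, 'g': 5, 's': 6}
store['s'] = 0 → {'t': 1, 'x': 8, 'm': 5, 'c': 13, 'n': 12, 'g': 5, 's': 0}
store['n']+store['s'] = 12+0 = 12

12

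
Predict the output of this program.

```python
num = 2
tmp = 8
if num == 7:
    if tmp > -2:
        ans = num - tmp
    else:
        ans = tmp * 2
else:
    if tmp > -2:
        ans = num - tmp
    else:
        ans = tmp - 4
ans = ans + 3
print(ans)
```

num=2, tmp=8
num == 7 is False; tmp > -2 is True
→ ans = num - tmp = -6
ans = (-6)+3 = -3

-3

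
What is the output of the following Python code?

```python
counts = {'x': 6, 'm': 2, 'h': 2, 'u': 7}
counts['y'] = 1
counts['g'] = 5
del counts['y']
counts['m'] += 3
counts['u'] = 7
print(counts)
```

counts['y'] = 1 → {'x': 6, 'm': 2, 'h': 2, 'u': 7, 'y': 1}
counts['g'] = 5 → {'x': 6, 'm': 2, 'h': 2, 'u': 7, 'y': 1, 'g': 5}
del 'y' → {'x': 6, 'm': 2, 'h': 2, 'u': 7, 'g': 5}
counts['m'] = 2+3 = 5 → {'x': 6, 'm': 5, 'h': 2, 'u': 7, 'g': 5}
counts['u'] = 7 → {'x': 6, 'm': 5, 'h': 2, 'u': 7, 'g': 5}

{'x': 6, 'm': 5, 'h': 2, 'u': 7, 'g': 5}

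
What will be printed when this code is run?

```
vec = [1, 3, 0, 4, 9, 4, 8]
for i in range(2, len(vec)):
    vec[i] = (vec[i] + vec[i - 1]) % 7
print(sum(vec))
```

15

i=2: vec[2] = (0+3)%7 = 3 → [1, 3, 3, 4, 9, 4, 8]
i=3: vec[3] = (4+3)%7 = 0 → [1, 3, 3, 0, 9, 4, 8]
i=4: vec[4] = (9+0)%7 = 2 → [1, 3, 3, 0, 2, 4, 8]
i=5: vec[5] = (4+2)%7 = 6 → [1, 3, 3, 0, 2, 6, 8]
i=6: vec[6] = (8+6)%7 = 0 → [1, 3, 3, 0, 2, 6, 0]
sum = 15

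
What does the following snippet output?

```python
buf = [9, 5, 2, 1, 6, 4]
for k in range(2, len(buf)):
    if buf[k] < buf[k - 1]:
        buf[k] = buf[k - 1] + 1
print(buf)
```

[9, 5, 6, 7, 8, 9]

k=2: 2<5, buf[2] = 5+1 = 6 → [9, 5, 6, 1, 6, 4]
k=3: 1<6, buf[3] = 6+1 = 7 → [9, 5, 6, 7, 6, 4]
k=4: 6<7, buf[4] = 7+1 = 8 → [9, 5, 6, 7, 8, 4]
k=5: 4<8, buf[5] = 8+1 = 9 → [9, 5, 6, 7, 8, 9]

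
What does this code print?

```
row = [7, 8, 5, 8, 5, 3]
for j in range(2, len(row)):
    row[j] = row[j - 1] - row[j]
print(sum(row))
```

-10

j=2: row[2] = 8-5 = 3 → [7, 8, 3, 8, 5, 3]
j=3: row[3] = 3-8 = -5 → [7, 8, 3, -5, 5, 3]
j=4: row[4] = (-5)-5 = -10 → [7, 8, 3, -5, -10, 3]
j=5: row[5] = (-10)-3 = -13 → [7, 8, 3, -5, -10, -13]
sum = -10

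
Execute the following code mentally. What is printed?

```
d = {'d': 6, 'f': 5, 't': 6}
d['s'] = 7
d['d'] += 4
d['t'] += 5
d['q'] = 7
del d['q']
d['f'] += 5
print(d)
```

{'d': 10, 'f': 10, 't': 11, 's': 7}

d['s'] = 7 → {'d': 6, 'f': 5, 't': 6, 's': 7}
d['d'] = 6+4 = 10 → {'d': 10, 'f': 5, 't': 6, 's': 7}
d['t'] = 6+5 = 11 → {'d': 10, 'f': 5, 't': 11, 's': 7}
d['q'] = 7 → {'d': 10, 'f': 5, 't': 11, 's': 7, 'q': 7}
del 'q' → {'d': 10, 'f': 5, 't': 11, 's': 7}
d['f'] = 5+5 = 10 → {'d': 10, 'f': 10, 't': 11, 's': 7}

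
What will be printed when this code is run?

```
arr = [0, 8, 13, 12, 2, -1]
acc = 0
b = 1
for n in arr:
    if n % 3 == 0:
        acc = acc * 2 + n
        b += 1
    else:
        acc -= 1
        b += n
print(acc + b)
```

31

n=0: %3==0, acc = 0*2+0 = 0; b=2
n=8: not %3==0, acc = 0-1 = -1; b=10
n=13: not %3==0, acc = (-1)-1 = -2; b=23
n=12: %3==0, acc = (-2)*2+12 = 8; b=24
n=2: not %3==0, acc = 8-1 = 7; b=26
n=-1: not %3==0, acc = 7-1 = 6; b=25
acc+b = 6+25 = 31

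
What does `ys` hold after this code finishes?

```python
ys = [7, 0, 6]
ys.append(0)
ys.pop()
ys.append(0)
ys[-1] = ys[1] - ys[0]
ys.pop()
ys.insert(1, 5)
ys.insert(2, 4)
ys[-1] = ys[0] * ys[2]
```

append 0 → [7, 0, 6, 0]
pop() removes 0 → [7, 0, 6]
append 0 → [7, 0, 6, 0]
ys[-1] = ys[1]-ys[0] = 0-7 = -7 → [7, 0, 6, -7]
pop() removes -7 → [7, 0, 6]
insert 5 at 1 → [7, 5, 0, 6]
insert 4 at 2 → [7, 5, 4, 0, 6]
ys[-1] = ys[0]*ys[2] = 7*4 = 28 → [7, 5, 4, 0, 28]

[7, 5, 4, 0, 28]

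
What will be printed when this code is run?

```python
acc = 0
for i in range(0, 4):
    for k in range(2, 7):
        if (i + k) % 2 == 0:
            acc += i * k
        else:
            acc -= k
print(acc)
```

i=0,k=2: even sum, acc = 0+0 = 0
i=0,k=3: odd sum, acc = 0-3 = -3
i=0,k=4: even sum, acc = (-3)+0 = -3
i=0,k=5: odd sum, acc = (-3)-5 = -8
i=0,k=6: even sum, acc = (-8)+0 = -8
i=1,k=2: odd sum, acc = (-8)-2 = -10
i=1,k=3: even sum, acc = (-10)+3 = -7
i=1,k=4: odd sum, acc = (-7)-4 = -11
i=1,k=5: even sum, acc = (-11)+5 = -6
i=1,k=6: odd sum, acc = (-6)-6 = -12
i=2,k=2: even sum, acc = (-12)+4 = -8
i=2,k=3: odd sum, acc = (-8)-3 = -11
i=2,k=4: even sum, acc = (-11)+8 = -3
i=2,k=5: odd sum, acc = (-3)-5 = -8
i=2,k=6: even sum, acc = (-8)+12 = 4
i=3,k=2: odd sum, acc = 4-2 = 2
i=3,k=3: even sum, acc = 2+9 = 11
i=3,k=4: odd sum, acc = 11-4 = 7
i=3,k=5: even sum, acc = 7+15 = 22
i=3,k=6: odd sum, acc = 22-6 = 16

16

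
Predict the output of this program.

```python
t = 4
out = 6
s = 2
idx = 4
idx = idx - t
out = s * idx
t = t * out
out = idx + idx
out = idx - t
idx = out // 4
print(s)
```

2

idx = 4-4 = 0
out = 2*0 = 0
t = 4*0 = 0
out = 0+0 = 0
out = 0-0 = 0
idx = 0//4 = 0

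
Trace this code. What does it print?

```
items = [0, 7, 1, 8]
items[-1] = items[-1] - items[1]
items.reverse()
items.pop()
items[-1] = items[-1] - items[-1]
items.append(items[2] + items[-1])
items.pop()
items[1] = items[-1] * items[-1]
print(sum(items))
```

1

items[-1] = items[-1]-items[1] = 8-7 = 1 → [0, 7, 1, 1]
reverse → [1, 1, 7, 0]
pop() removes 0 → [1, 1, 7]
items[-1] = items[-1]-items[-1] = 7-7 = 0 → [1, 1, 0]
append items[2]+items[-1] = 0+0 = 0 → [1, 1, 0, 0]
pop() removes 0 → [1, 1, 0]
items[1] = items[-1]*items[-1] = 0*0 = 0 → [1, 0, 0]
sum = 1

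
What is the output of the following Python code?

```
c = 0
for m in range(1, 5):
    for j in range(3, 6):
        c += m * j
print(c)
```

120

m=1,j=3: c = 0+3 = 3
m=1,j=4: c = 3+4 = 7
m=1,j=5: c = 7+5 = 12
m=2,j=3: c = 12+6 = 18
m=2,j=4: c = 18+8 = 26
m=2,j=5: c = 26+10 = 36
m=3,j=3: c = 36+9 = 45
m=3,j=4: c = 45+12 = 57
m=3,j=5: c = 57+15 = 72
m=4,j=3: c = 72+12 = 84
m=4,j=4: c = 84+16 = 100
m=4,j=5: c = 100+20 = 120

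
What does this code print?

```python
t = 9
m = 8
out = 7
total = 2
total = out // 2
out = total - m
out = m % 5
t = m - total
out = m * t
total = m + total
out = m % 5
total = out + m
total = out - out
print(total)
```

total = 7//2 = 3
out = 3-8 = -5
out = 8%5 = 3
t = 8-3 = 5
out = 8*5 = 40
total = 8+3 = 11
out = 8%5 = 3
total = 3+8 = 11
total = 3-3 = 0

0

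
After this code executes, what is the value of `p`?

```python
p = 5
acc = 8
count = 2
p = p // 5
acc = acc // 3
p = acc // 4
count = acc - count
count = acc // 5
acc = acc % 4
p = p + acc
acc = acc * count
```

p = 5//5 = 1
acc = 8//3 = 2
p = 2//4 = 0
count = 2-2 = 0
count = 2//5 = 0
acc = 2%4 = 2
p = 0+2 = 2
acc = 2*0 = 0

2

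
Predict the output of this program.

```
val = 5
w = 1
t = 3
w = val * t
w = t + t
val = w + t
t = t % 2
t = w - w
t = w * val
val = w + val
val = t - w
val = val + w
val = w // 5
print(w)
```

w = 5*3 = 15
w = 3+3 = 6
val = 6+3 = 9
t = 3%2 = 1
t = 6-6 = 0
t = 6*9 = 54
val = 6+9 = 15
val = 54-6 = 48
val = 48+6 = 54
val = 6//5 = 1

6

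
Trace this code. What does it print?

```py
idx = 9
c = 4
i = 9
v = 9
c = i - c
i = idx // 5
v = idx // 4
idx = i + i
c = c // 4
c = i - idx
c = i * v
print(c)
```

c = 9-4 = 5
i = 9//5 = 1
v = 9//4 = 2
idx = 1+1 = 2
c = 5//4 = 1
c = 1-2 = -1
c = 1*2 = 2

2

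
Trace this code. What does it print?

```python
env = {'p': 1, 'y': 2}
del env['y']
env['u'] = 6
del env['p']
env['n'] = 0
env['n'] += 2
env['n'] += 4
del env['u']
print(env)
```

del 'y' → {'p': 1}
env['u'] = 6 → {'p': 1, 'u': 6}
del 'p' → {'u': 6}
env['n'] = 0 → {'u': 6, 'n': 0}
env['n'] = 0+2 = 2 → {'u': 6, 'n': 2}
env['n'] = 2+4 = 6 → {'u': 6, 'n': 6}
del 'u' → {'n': 6}

{'n': 6}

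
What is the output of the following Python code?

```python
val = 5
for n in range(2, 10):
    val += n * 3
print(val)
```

n=2: val = 5+2*3 = 11
n=3: val = 11+3*3 = 20
n=4: val = 20+4*3 = 32
n=5: val = 32+5*3 = 47
n=6: val = 47+6*3 = 65
n=7: val = 65+7*3 = 86
n=8: val = 86+8*3 = 110
n=9: val = 110+9*3 = 137

137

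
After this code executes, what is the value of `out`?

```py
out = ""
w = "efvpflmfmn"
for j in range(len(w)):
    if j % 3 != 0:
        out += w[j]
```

'fvflfm'

j=0: skip
j=1: add 'f' → 'f'
j=2: add 'v' → 'fv'
j=3: skip
j=4: add 'f' → 'fvf'
j=5: add 'l' → 'fvfl'
j=6: skip
j=7: add 'f' → 'fvflf'
j=8: add 'm' → 'fvflfm'
j=9: skip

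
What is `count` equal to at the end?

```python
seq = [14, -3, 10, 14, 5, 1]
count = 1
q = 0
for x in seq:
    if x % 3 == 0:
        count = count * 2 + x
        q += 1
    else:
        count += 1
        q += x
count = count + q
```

x=14: not %3==0, count = 1+1 = 2; q=14
x=-3: %3==0, count = 2*2+(-3) = 1; q=15
x=10: not %3==0, count = 1+1 = 2; q=25
x=14: not %3==0, count = 2+1 = 3; q=39
x=5: not %3==0, count = 3+1 = 4; q=44
x=1: not %3==0, count = 4+1 = 5; q=45
count+q = 5+45 = 50

50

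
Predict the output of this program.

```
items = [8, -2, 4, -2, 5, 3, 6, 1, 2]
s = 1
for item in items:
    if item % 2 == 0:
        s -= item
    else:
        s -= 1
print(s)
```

-18

item=8: even, s = 1-8 = -7
item=-2: even, s = (-7)-(-2) = -5
item=4: even, s = (-5)-4 = -9
item=-2: even, s = (-9)-(-2) = -7
item=5: not even, s = (-7)-1 = -8
item=3: not even, s = (-8)-1 = -9
item=6: even, s = (-9)-6 = -15
item=1: not even, s = (-15)-1 = -16
item=2: even, s = (-16)-2 = -18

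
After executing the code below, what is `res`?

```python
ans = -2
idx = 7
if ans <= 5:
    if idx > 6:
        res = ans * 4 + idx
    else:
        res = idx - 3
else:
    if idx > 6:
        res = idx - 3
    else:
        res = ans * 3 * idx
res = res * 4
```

-4

ans=-2, idx=7
ans <= 5 is True; idx > 6 is True
→ res = ans * 4 + idx = -1
res = (-1)*4 = -4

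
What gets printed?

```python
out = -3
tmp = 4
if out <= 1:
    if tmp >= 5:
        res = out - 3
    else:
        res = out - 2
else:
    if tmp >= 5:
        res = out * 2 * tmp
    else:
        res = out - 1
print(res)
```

out=-3, tmp=4
out <= 1 is True; tmp >= 5 is False
→ res = out - 2 = -5

-5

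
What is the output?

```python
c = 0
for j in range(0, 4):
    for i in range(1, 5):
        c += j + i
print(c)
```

64

j=0,i=1: c = 0+1 = 1
j=0,i=2: c = 1+2 = 3
j=0,i=3: c = 3+3 = 6
j=0,i=4: c = 6+4 = 10
j=1,i=1: c = 10+2 = 12
j=1,i=2: c = 12+3 = 15
j=1,i=3: c = 15+4 = 19
j=1,i=4: c = 19+5 = 24
j=2,i=1: c = 24+3 = 27
j=2,i=2: c = 27+4 = 31
j=2,i=3: c = 31+5 = 36
j=2,i=4: c = 36+6 = 42
j=3,i=1: c = 42+4 = 46
j=3,i=2: c = 46+5 = 51
j=3,i=3: c = 51+6 = 57
j=3,i=4: c = 57+7 = 64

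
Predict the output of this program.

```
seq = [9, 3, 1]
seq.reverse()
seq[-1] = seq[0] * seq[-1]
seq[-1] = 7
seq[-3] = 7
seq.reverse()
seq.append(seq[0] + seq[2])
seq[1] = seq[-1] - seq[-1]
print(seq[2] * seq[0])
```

49

reverse → [1, 3, 9]
seq[-1] = seq[0]*seq[-1] = 1*9 = 9 → [1, 3, 9]
seq[-1] = 7 → [1, 3, 7]
seq[-3] = 7 → [7, 3, 7]
reverse → [7, 3, 7]
append seq[0]+seq[2] = 7+7 = 14 → [7, 3, 7, 14]
seq[1] = seq[-1]-seq[-1] = 14-14 = 0 → [7, 0, 7, 14]
seq[2]*seq[0] = 7*7 = 49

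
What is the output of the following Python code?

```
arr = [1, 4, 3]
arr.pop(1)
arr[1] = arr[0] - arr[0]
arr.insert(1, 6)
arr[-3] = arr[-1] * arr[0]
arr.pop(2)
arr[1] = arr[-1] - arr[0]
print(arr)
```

pop(1) removes 4 → [1, 3]
arr[1] = arr[0]-arr[0] = 1-1 = 0 → [1, 0]
insert 6 at 1 → [1, 6, 0]
arr[-3] = arr[-1]*arr[0] = 0*1 = 0 → [0, 6, 0]
pop(2) removes 0 → [0, 6]
arr[1] = arr[-1]-arr[0] = 6-0 = 6 → [0, 6]

[0, 6]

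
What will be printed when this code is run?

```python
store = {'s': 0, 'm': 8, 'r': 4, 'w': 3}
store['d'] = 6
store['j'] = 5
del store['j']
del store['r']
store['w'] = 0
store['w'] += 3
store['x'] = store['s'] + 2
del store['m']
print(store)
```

{'s': 0, 'w': 3, 'd': 6, 'x': 2}

store['d'] = 6 → {'s': 0, 'm': 8, 'r': 4, 'w': 3, 'd': 6}
store['j'] = 5 → {'s': 0, 'm': 8, 'r': 4, 'w': 3, 'd': 6, 'j': 5}
del 'j' → {'s': 0, 'm': 8, 'r': 4, 'w': 3, 'd': 6}
del 'r' → {'s': 0, 'm': 8, 'w': 3, 'd': 6}
store['w'] = 0 → {'s': 0, 'm': 8, 'w': 0, 'd': 6}
store['w'] = 0+3 = 3 → {'s': 0, 'm': 8, 'w': 3, 'd': 6}
store['x'] = store['s']+2 = 2 → {'s': 0, 'm': 8, 'w': 3, 'd': 6, 'x': 2}
del 'm' → {'s': 0, 'w': 3, 'd': 6, 'x': 2}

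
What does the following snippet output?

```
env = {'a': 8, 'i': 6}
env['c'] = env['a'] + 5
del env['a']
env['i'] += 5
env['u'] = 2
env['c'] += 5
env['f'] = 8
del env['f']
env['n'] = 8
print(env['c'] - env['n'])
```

env['c'] = env['a']+5 = 13 → {'a': 8, 'i': 6, 'c': 13}
del 'a' → {'i': 6, 'c': 13}
env['i'] = 6+5 = 11 → {'i': 11, 'c': 13}
env['u'] = 2 → {'i': 11, 'c': 13, 'u': 2}
env['c'] = 13+5 = 18 → {'i': 11, 'c': 18, 'u': 2}
env['f'] = 8 → {'i': 11, 'c': 18, 'u': 2, 'f': 8}
del 'f' → {'i': 11, 'c': 18, 'u': 2}
env['n'] = 8 → {'i': 11, 'c': 18, 'u': 2, 'n': 8}
env['c']-env['n'] = 18-8 = 10

10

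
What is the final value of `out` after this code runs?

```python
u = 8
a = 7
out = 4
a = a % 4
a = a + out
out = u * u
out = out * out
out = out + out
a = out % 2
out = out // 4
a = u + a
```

a = 7%4 = 3
a = 3+4 = 7
out = 8*8 = 64
out = 64*64 = 4096
out = 4096+4096 = 8192
a = 8192%2 = 0
out = 8192//4 = 2048
a = 8+0 = 8

2048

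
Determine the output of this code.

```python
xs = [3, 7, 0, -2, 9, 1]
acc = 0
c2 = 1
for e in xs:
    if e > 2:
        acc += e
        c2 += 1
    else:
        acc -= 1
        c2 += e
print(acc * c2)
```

48

e=3: >2, acc = 0+3 = 3; c2=2
e=7: >2, acc = 3+7 = 10; c2=3
e=0: not >2, acc = 10-1 = 9; c2=3
e=-2: not >2, acc = 9-1 = 8; c2=1
e=9: >2, acc = 8+9 = 17; c2=2
e=1: not >2, acc = 17-1 = 16; c2=3
acc*c2 = 16*3 = 48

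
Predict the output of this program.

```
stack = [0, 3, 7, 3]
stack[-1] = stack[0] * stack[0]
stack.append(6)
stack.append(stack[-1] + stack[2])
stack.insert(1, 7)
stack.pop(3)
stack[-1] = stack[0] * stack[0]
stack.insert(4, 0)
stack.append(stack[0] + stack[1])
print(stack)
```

[0, 7, 3, 0, 0, 6, 0, 7]

stack[-1] = stack[0]*stack[0] = 0*0 = 0 → [0, 3, 7, 0]
append 6 → [0, 3, 7, 0, 6]
append stack[-1]+stack[2] = 6+7 = 13 → [0, 3, 7, 0, 6, 13]
insert 7 at 1 → [0, 7, 3, 7, 0, 6, 13]
pop(3) removes 7 → [0, 7, 3, 0, 6, 13]
stack[-1] = stack[0]*stack[0] = 0*0 = 0 → [0, 7, 3, 0, 6, 0]
insert 0 at 4 → [0, 7, 3, 0, 0, 6, 0]
append stack[0]+stack[1] = 0+7 = 7 → [0, 7, 3, 0, 0, 6, 0, 7]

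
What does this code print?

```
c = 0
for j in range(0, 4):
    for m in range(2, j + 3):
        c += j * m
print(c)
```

65

j=0,m=2: c = 0+0 = 0
j=1,m=2: c = 0+2 = 2
j=1,m=3: c = 2+3 = 5
j=2,m=2: c = 5+4 = 9
j=2,m=3: c = 9+6 = 15
j=2,m=4: c = 15+8 = 23
j=3,m=2: c = 23+6 = 29
j=3,m=3: c = 29+9 = 38
j=3,m=4: c = 38+12 = 50
j=3,m=5: c = 50+15 = 65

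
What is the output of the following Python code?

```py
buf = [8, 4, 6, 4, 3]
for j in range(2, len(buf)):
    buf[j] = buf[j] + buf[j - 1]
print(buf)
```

j=2: buf[2] = 6+4 = 10 → [8, 4, 10, 4, 3]
j=3: buf[3] = 4+10 = 14 → [8, 4, 10, 14, 3]
j=4: buf[4] = 3+14 = 17 → [8, 4, 10, 14, 17]

[8, 4, 10, 14, 17]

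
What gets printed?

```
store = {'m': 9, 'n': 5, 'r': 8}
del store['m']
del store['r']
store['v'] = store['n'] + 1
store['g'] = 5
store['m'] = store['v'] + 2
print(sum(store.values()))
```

24

del 'm' → {'n': 5, 'r': 8}
del 'r' → {'n': 5}
store['v'] = store['n']+1 = 6 → {'n': 5, 'v': 6}
store['g'] = 5 → {'n': 5, 'v': 6, 'g': 5}
store['m'] = store['v']+2 = 8 → {'n': 5, 'v': 6, 'g': 5, 'm': 8}
sum of values = 24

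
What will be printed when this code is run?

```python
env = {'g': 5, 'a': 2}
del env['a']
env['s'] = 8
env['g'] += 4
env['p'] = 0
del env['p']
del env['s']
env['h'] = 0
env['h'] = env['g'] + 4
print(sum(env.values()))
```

del 'a' → {'g': 5}
env['s'] = 8 → {'g': 5, 's': 8}
env['g'] = 5+4 = 9 → {'g': 9, 's': 8}
env['p'] = 0 → {'g': 9, 's': 8, 'p': 0}
del 'p' → {'g': 9, 's': 8}
del 's' → {'g': 9}
env['h'] = 0 → {'g': 9, 'h': 0}
env['h'] = env['g']+4 = 13 → {'g': 9, 'h': 13}
sum of values = 22

22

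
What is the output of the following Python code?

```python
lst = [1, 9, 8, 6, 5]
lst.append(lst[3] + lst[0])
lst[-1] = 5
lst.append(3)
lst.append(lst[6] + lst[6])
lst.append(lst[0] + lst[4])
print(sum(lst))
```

append lst[3]+lst[0] = 6+1 = 7 → [1, 9, 8, 6, 5, 7]
lst[-1] = 5 → [1, 9, 8, 6, 5, 5]
append 3 → [1, 9, 8, 6, 5, 5, 3]
append lst[6]+lst[6] = 3+3 = 6 → [1, 9, 8, 6, 5, 5, 3, 6]
append lst[0]+lst[4] = 1+5 = 6 → [1, 9, 8, 6, 5, 5, 3, 6, 6]
sum = 49

49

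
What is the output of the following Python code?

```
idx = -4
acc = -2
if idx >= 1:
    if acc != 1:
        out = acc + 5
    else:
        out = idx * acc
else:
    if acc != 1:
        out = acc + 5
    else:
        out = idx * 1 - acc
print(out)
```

idx=-4, acc=-2
idx >= 1 is False; acc != 1 is True
→ out = acc + 5 = 3

3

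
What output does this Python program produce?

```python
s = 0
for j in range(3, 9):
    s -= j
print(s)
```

j=3: s = 0-3 = -3
j=4: s = (-3)-4 = -7
j=5: s = (-7)-5 = -12
j=6: s = (-12)-6 = -18
j=7: s = (-18)-7 = -25
j=8: s = (-25)-8 = -33

-33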